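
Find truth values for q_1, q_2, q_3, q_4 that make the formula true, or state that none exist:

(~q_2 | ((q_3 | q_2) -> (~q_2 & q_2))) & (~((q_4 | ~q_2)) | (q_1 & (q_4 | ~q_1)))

q_1: True, q_2: False, q_3: False, q_4: True

  ~q_2 | ((q_3 | q_2) -> (~q_2 & q_2)) = True
    ~q_2 = True
    (q_3 | q_2) -> (~q_2 & q_2) = True
      q_3 | q_2 = False
      ~q_2 & q_2 = False
        ~q_2 = True
  ~((q_4 | ~q_2)) | (q_1 & (q_4 | ~q_1)) = True
    ~((q_4 | ~q_2)) = False
      q_4 | ~q_2 = True
        ~q_2 = True
    q_1 & (q_4 | ~q_1) = True
      q_4 | ~q_1 = True
        ~q_1 = False
Both conjuncts True, so the formula holds.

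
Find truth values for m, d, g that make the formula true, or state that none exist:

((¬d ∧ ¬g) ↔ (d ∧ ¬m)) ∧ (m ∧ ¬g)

m = True, d = True, g = False

  (¬d ∧ ¬g) ↔ (d ∧ ¬m) = True
    ¬d ∧ ¬g = False
      ¬d = False
      ¬g = True
    d ∧ ¬m = False
      ¬m = False
  m ∧ ¬g = True
    ¬g = True
Both conjuncts True, so the formula holds.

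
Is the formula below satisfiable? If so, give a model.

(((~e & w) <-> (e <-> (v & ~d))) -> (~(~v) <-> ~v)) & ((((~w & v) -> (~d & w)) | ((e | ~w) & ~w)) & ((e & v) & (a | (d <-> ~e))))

d = False, e = True, w = True, a = False, v = True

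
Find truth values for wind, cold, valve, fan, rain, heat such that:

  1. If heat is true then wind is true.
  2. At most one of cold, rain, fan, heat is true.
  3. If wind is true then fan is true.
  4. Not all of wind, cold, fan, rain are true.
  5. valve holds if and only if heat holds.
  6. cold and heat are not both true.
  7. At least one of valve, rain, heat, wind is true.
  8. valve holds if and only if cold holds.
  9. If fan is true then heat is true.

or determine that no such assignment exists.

wind: False, cold: False, valve: False, fan: False, rain: True, heat: False

  (1) heat=F ⇒ wind: vacuous ✓
  (2) {cold, rain, fan, heat}: 1 true — at most one ✓
  (3) wind=F ⇒ fan: vacuous ✓
  (4) {wind, cold, fan, rain}: 1/4 true — not all ✓
  (5) valve=F, heat=F — same ✓
  (6) cold=F, heat=F — not both ✓
  (7) {valve, rain, heat, wind}: 1 true — at least one ✓
  (8) valve=F, cold=F — same ✓
  (9) fan=F ⇒ heat: vacuous ✓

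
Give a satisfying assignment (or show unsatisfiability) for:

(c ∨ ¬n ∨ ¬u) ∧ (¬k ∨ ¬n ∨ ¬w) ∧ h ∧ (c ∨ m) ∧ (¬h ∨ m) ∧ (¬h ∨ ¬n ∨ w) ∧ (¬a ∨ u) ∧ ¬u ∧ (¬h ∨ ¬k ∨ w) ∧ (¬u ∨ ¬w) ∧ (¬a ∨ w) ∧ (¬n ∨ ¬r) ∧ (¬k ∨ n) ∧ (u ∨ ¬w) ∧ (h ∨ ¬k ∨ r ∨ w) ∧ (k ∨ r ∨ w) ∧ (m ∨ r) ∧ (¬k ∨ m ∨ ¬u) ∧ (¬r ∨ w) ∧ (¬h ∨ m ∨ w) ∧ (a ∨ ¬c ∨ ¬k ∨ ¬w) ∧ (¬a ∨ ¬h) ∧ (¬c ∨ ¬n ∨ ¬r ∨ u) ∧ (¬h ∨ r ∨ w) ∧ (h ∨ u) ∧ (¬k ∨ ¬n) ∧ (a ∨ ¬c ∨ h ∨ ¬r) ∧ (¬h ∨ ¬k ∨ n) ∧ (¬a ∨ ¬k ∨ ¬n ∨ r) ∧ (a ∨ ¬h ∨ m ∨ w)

No satisfying assignment exists.

Case h = True:
  (¬h ∨ m) forces m = True.
  (¬u) forces u = False.
  (¬a ∨ u) forces a = False.
  (u ∨ ¬w) forces w = False.
  (¬h ∨ ¬n ∨ w) forces n = False.
  (¬h ∨ ¬k ∨ w) forces k = False.
  (k ∨ r ∨ w) forces r = True.
  Clause (¬r ∨ w) is falsified — contradiction.
Case h = False:
  Clause (h) is falsified — contradiction.
Both cases fail, so the formula is unsatisfiable.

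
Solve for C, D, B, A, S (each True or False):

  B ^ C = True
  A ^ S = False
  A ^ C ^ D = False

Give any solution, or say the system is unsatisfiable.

C = False, D = True, B = True, A = True, S = True

B ^ C = T ^ F = True ✓
A ^ S = T ^ T = False ✓
A ^ C ^ D = T ^ F ^ T = False ✓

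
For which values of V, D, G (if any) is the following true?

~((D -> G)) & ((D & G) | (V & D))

V = True, D = True, G = False

  ~((D -> G)) = True
    D -> G = False
  (D & G) | (V & D) = True
    D & G = False
    V & D = True
Both conjuncts True, so the formula holds.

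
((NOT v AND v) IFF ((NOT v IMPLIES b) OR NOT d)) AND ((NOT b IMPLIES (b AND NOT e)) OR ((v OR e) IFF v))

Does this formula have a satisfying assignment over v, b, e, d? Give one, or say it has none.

v=F; b=F; e=F; d=T

  (NOT v AND v) IFF ((NOT v IMPLIES b) OR NOT d) = True
    NOT v AND v = False
      NOT v = True
    (NOT v IMPLIES b) OR NOT d = False
      NOT v IMPLIES b = False
        NOT v = True
      NOT d = False
  (NOT b IMPLIES (b AND NOT e)) OR ((v OR e) IFF v) = True
    NOT b IMPLIES (b AND NOT e) = False
      NOT b = True
      b AND NOT e = False
        NOT e = True
    (v OR e) IFF v = True
      v OR e = False
Both conjuncts True, so the formula holds.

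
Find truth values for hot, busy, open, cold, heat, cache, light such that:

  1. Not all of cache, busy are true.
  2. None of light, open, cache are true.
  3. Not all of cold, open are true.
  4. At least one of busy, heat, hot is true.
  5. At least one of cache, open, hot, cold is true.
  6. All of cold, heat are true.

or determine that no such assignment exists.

hot: True; busy: True; open: False; cold: True; heat: True; cache: False; light: False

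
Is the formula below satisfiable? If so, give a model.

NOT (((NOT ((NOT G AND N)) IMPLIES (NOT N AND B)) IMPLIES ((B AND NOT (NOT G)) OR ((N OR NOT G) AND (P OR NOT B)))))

G = False, B = True, P = False, N = True

  NOT (((NOT ((NOT G AND N)) IMPLIES (NOT N AND B)) IMPLIES ((B AND NOT (NOT G)) OR ((N OR NOT G) AND (P OR NOT B))))) = True
    (NOT ((NOT G AND N)) IMPLIES (NOT N AND B)) IMPLIES ((B AND NOT (NOT G)) OR ((N OR NOT G) AND (P OR NOT B))) = False
      NOT ((NOT G AND N)) IMPLIES (NOT N AND B) = True
        NOT ((NOT G AND N)) = False
          NOT G AND N = True
            NOT G = True
        NOT N AND B = False
          NOT N = False
      (B AND NOT (NOT G)) OR ((N OR NOT G) AND (P OR NOT B)) = False
        B AND NOT (NOT G) = False
          NOT (NOT G) = False
            NOT G = True
        (N OR NOT G) AND (P OR NOT B) = False
          N OR NOT G = True
            NOT G = True
          P OR NOT B = False
            NOT B = False
The formula evaluates to True.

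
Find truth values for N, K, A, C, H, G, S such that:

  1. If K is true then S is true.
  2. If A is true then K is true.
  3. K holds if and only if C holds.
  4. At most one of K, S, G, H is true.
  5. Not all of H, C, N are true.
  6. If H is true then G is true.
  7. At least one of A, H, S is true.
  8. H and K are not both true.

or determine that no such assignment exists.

N = True, K = False, A = False, C = False, H = False, G = False, S = True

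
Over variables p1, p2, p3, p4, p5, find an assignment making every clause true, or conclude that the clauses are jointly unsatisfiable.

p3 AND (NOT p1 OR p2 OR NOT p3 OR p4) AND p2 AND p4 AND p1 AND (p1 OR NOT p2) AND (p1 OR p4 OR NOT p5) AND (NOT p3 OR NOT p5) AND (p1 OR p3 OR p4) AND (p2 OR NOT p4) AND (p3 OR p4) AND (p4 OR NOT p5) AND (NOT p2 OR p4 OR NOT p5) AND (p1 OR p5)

Unit clause (p3) forces p3 = True.
Unit clause (p2) forces p2 = True.
Unit clause (p4) forces p4 = True.
Unit clause (p1) forces p1 = True.
In (NOT p3 OR NOT p5) only NOT p5 is left, so p5 = False.
All clauses satisfied.

p1 = True, p2 = True, p3 = True, p4 = True, p5 = False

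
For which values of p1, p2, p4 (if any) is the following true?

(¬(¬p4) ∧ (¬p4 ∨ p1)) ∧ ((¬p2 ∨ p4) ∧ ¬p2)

p1=T, p2=F, p4=T

  ¬(¬p4) ∧ (¬p4 ∨ p1) = True
    ¬(¬p4) = True
      ¬p4 = False
    ¬p4 ∨ p1 = True
      ¬p4 = False
  (¬p2 ∨ p4) ∧ ¬p2 = True
    ¬p2 ∨ p4 = True
      ¬p2 = True
    ¬p2 = True
Both conjuncts True, so the formula holds.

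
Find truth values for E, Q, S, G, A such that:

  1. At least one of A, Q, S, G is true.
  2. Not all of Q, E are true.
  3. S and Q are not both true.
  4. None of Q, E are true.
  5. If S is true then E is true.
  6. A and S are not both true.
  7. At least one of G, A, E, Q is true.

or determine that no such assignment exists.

E = False, Q = False, S = False, G = True, A = False

  (1) {A, Q, S, G}: 1 true — at least one ✓
  (2) {Q, E}: 0/2 true — not all ✓
  (3) S=F, Q=F — not both ✓
  (4) {Q, E}: 0 true — none ✓
  (5) S=F ⇒ E: vacuous ✓
  (6) A=F, S=F — not both ✓
  (7) {G, A, E, Q}: 1 true — at least one ✓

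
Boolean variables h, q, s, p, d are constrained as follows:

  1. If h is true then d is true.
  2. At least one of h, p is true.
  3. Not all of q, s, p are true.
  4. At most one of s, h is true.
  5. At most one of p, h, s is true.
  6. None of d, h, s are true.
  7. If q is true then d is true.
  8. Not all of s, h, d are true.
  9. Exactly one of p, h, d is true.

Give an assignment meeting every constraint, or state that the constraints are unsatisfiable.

h = False, q = False, s = False, p = True, d = False

  (1) h=F ⇒ d: vacuous ✓
  (2) {h, p}: 1 true — at least one ✓
  (3) {q, s, p}: 1/3 true — not all ✓
  (4) {s, h}: 0 true — at most one ✓
  (5) {p, h, s}: 1 true — at most one ✓
  (6) {d, h, s}: 0 true — none ✓
  (7) q=F ⇒ d: vacuous ✓
  (8) {s, h, d}: 0/3 true — not all ✓
  (9) {p, h, d}: 1 true — exactly one ✓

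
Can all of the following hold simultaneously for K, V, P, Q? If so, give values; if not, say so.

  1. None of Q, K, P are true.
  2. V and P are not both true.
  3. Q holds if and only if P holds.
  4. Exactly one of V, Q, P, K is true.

K: False, V: True, P: False, Q: False

  (1) {Q, K, P}: 0 true — none ✓
  (2) V=T, P=F — not both ✓
  (3) Q=F, P=F — same ✓
  (4) {V, Q, P, K}: 1 true — exactly one ✓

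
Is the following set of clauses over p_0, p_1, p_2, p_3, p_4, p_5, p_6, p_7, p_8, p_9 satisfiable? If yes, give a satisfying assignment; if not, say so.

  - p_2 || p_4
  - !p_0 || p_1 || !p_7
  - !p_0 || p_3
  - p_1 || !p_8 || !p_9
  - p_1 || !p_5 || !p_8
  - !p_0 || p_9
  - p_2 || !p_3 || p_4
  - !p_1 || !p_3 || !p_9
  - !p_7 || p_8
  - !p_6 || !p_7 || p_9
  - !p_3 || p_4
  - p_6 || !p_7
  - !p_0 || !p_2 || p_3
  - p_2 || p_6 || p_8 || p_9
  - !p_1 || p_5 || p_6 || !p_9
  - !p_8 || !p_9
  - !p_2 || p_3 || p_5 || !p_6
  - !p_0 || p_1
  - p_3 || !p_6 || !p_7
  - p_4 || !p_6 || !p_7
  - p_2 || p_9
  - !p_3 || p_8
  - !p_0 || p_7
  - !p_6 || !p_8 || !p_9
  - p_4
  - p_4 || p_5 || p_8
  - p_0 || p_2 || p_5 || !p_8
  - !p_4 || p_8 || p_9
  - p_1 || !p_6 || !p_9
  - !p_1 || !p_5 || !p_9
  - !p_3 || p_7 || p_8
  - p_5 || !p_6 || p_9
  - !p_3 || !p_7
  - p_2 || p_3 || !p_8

p_0 = False, p_1 = False, p_2 = True, p_3 = True, p_4 = True, p_5 = False, p_6 = False, p_7 = False, p_8 = True, p_9 = False

Unit clause (p_4) forces p_4 = True.
Try p_0 = True:
  (!p_0 || p_3) forces p_3 = True.
  (!p_0 || p_9) forces p_9 = True.
  (!p_1 || !p_3 || !p_9) forces p_1 = False.
  clause (!p_0 || p_1) is falsified — backtrack.
So p_0 = False.
Set p_1 = False.
Set p_2 = True.
Set p_3 = True.
  then (!p_3 || p_8) forces p_8 = True.
  then (!p_3 || !p_7) forces p_7 = False.
  then (p_1 || !p_8 || !p_9) forces p_9 = False.
  then (p_1 || !p_5 || !p_8) forces p_5 = False.
  then (p_5 || !p_6 || p_9) forces p_6 = False.
All clauses satisfied.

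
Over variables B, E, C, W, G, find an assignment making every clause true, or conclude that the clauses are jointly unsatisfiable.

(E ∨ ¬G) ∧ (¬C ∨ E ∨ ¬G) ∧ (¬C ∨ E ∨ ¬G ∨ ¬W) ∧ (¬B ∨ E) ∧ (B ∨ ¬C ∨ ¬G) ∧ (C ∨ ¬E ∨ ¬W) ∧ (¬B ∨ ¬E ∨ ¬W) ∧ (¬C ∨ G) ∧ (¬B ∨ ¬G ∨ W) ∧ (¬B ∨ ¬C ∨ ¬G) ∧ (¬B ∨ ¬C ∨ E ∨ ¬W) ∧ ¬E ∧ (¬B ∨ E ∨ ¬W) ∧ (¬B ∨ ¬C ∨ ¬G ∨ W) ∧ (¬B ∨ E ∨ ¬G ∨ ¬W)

Unit clause (¬E) forces E = False.
In (E ∨ ¬G) only ¬G is left, so G = False.
In (¬B ∨ E) only ¬B is left, so B = False.
In (¬C ∨ G) only ¬C is left, so C = False.
Set W = False.
All clauses satisfied.

B = False, E = False, C = False, W = False, G = False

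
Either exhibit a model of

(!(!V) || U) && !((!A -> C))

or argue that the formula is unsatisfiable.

C: False; V: True; A: False; U: True

  !(!V) || U = True
    !(!V) = True
      !V = False
  !((!A -> C)) = True
    !A -> C = False
      !A = True
Both conjuncts True, so the formula holds.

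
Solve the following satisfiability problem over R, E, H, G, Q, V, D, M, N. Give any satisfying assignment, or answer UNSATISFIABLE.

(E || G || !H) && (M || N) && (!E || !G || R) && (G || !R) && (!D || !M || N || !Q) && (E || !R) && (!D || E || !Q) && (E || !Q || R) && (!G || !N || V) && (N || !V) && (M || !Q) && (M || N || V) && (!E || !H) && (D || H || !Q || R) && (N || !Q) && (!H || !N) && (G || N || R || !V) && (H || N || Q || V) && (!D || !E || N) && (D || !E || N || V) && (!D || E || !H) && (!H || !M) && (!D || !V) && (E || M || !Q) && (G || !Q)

R = False, E = False, H = False, G = False, Q = False, V = True, D = False, M = True, N = True

Set R = False.
Set E = False.
  then (E || !Q || R) forces Q = False.
Set H = False.
Set G = False.
Set V = True.
  then (N || !V) forces N = True.
  then (!D || !V) forces D = False.
Set M = True.
All clauses satisfied.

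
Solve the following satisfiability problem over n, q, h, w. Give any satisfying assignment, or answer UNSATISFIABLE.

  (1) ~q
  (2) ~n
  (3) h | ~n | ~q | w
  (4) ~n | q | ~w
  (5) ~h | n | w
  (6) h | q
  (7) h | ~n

Unit clause (~q) forces q = False.
Unit clause (~n) forces n = False.
In (h | q) only h is left, so h = True.
In (~h | n | w) only w is left, so w = True.
Check each clause:
  (~q): ~q holds.
  (~n): ~n holds.
  (h | ~n | ~q | w): h holds.
  (~n | q | ~w): ~n holds.
  (~h | n | w): w holds.
  (h | q): h holds.
  (h | ~n): h holds.
All clauses satisfied.

n = False, q = False, h = True, w = True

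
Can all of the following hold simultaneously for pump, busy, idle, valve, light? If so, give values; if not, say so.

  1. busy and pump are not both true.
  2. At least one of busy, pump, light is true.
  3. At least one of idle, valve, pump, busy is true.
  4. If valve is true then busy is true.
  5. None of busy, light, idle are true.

pump=T; busy=F; idle=F; valve=F; light=F

  (1) busy=F, pump=T — not both ✓
  (2) {busy, pump, light}: 1 true — at least one ✓
  (3) {idle, valve, pump, busy}: 1 true — at least one ✓
  (4) valve=F ⇒ busy: vacuous ✓
  (5) {busy, light, idle}: 0 true — none ✓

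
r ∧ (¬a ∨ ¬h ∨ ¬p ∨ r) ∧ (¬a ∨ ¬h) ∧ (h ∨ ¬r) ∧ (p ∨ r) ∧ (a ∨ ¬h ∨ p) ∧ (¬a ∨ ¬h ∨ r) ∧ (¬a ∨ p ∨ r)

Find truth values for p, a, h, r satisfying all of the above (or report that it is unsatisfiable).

Unit clause (r) forces r = True.
In (h ∨ ¬r) only h is left, so h = True.
In (¬a ∨ ¬h) only ¬a is left, so a = False.
In (a ∨ ¬h ∨ p) only p is left, so p = True.
Check each clause:
  (r): r holds.
  (¬a ∨ ¬h ∨ ¬p ∨ r): ¬a holds.
  (¬a ∨ ¬h): ¬a holds.
  (h ∨ ¬r): h holds.
  (p ∨ r): p holds.
  (a ∨ ¬h ∨ p): p holds.
  (¬a ∨ ¬h ∨ r): ¬a holds.
  (¬a ∨ p ∨ r): ¬a holds.
All clauses satisfied.

p = True, a = False, h = True, r = True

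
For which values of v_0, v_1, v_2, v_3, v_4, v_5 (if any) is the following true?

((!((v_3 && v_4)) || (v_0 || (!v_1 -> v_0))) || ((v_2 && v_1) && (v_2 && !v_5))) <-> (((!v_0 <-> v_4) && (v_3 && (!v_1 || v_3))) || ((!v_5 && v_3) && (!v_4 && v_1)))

v_0: True; v_1: True; v_2: False; v_3: True; v_4: False; v_5: False

  ((!((v_3 && v_4)) || (v_0 || (!v_1 -> v_0))) || ((v_2 && v_1) && (v_2 && !v_5))) <-> (((!v_0 <-> v_4) && (v_3 && (!v_1 || v_3))) || ((!v_5 && v_3) && (!v_4 && v_1))) = True
    (!((v_3 && v_4)) || (v_0 || (!v_1 -> v_0))) || ((v_2 && v_1) && (v_2 && !v_5)) = True
      !((v_3 && v_4)) || (v_0 || (!v_1 -> v_0)) = True
        !((v_3 && v_4)) = True
          v_3 && v_4 = False
        v_0 || (!v_1 -> v_0) = True
          !v_1 -> v_0 = True
            !v_1 = False
      (v_2 && v_1) && (v_2 && !v_5) = False
        v_2 && v_1 = False
        v_2 && !v_5 = False
          !v_5 = True
    ((!v_0 <-> v_4) && (v_3 && (!v_1 || v_3))) || ((!v_5 && v_3) && (!v_4 && v_1)) = True
      (!v_0 <-> v_4) && (v_3 && (!v_1 || v_3)) = True
        !v_0 <-> v_4 = True
          !v_0 = False
        v_3 && (!v_1 || v_3) = True
          !v_1 || v_3 = True
            !v_1 = False
      (!v_5 && v_3) && (!v_4 && v_1) = True
        !v_5 && v_3 = True
          !v_5 = True
        !v_4 && v_1 = True
          !v_4 = True
The formula evaluates to True.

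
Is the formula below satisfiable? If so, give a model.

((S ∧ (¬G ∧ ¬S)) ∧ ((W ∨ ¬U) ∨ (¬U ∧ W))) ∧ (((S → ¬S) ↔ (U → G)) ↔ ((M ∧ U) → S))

Case S = True: the conjunct ¬S is False.
Case S = False: the conjunct S is False.
Both cases fail — unsatisfiable.

UNSATISFIABLE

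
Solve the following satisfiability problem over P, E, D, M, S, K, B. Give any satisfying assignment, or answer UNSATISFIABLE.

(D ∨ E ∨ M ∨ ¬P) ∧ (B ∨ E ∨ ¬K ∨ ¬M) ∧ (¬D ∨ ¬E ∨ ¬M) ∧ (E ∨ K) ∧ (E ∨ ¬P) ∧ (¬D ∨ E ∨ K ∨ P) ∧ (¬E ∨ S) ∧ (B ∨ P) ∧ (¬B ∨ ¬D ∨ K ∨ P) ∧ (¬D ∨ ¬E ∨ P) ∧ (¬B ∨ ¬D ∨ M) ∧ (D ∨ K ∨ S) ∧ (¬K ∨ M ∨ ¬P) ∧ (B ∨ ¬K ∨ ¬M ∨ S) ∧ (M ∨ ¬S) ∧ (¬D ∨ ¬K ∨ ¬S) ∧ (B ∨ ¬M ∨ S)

Set P = False.
  then (B ∨ P) forces B = True.
Set E = False.
  then (E ∨ K) forces K = True.
Set D = False.
Set M = True.
Set S = False.
All clauses satisfied.

P = False, E = False, D = False, M = True, S = False, K = True, B = True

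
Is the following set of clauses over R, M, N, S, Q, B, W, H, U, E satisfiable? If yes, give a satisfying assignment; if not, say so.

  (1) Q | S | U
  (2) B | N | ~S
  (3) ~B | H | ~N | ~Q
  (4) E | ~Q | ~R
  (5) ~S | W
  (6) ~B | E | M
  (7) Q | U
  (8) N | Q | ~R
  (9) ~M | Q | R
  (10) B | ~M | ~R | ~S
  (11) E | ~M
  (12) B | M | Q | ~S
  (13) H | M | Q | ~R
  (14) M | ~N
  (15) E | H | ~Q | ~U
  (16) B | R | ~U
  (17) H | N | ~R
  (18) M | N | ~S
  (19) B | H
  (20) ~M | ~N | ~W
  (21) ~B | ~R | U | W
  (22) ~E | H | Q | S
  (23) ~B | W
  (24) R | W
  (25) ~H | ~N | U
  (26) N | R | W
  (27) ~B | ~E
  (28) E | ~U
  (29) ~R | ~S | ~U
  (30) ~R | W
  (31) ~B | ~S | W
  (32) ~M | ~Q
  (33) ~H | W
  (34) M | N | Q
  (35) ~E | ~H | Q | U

R: False, M: False, N: False, S: False, Q: True, B: False, W: True, H: True, U: False, E: True

Set R = False.
  then (R | W) forces W = True.
Try M = True:
  (~M | Q | R) forces Q = True.
  clause (~M | ~Q) is falsified — backtrack.
So M = False.
  then (M | ~N) forces N = False.
  then (M | N | ~S) forces S = False.
  then (M | N | Q) forces Q = True.
Set B = False.
  then (B | R | ~U) forces U = False.
  then (B | H) forces H = True.
Set E = True.
All clauses satisfied.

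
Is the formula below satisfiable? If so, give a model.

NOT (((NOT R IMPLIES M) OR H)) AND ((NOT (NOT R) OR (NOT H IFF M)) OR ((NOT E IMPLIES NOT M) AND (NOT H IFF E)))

M: False, H: False, R: False, E: True

  NOT (((NOT R IMPLIES M) OR H)) = True
    (NOT R IMPLIES M) OR H = False
      NOT R IMPLIES M = False
        NOT R = True
  (NOT (NOT R) OR (NOT H IFF M)) OR ((NOT E IMPLIES NOT M) AND (NOT H IFF E)) = True
    NOT (NOT R) OR (NOT H IFF M) = False
      NOT (NOT R) = False
        NOT R = True
      NOT H IFF M = False
        NOT H = True
    (NOT E IMPLIES NOT M) AND (NOT H IFF E) = True
      NOT E IMPLIES NOT M = True
        NOT E = False
        NOT M = True
      NOT H IFF E = True
        NOT H = True
Both conjuncts True, so the formula holds.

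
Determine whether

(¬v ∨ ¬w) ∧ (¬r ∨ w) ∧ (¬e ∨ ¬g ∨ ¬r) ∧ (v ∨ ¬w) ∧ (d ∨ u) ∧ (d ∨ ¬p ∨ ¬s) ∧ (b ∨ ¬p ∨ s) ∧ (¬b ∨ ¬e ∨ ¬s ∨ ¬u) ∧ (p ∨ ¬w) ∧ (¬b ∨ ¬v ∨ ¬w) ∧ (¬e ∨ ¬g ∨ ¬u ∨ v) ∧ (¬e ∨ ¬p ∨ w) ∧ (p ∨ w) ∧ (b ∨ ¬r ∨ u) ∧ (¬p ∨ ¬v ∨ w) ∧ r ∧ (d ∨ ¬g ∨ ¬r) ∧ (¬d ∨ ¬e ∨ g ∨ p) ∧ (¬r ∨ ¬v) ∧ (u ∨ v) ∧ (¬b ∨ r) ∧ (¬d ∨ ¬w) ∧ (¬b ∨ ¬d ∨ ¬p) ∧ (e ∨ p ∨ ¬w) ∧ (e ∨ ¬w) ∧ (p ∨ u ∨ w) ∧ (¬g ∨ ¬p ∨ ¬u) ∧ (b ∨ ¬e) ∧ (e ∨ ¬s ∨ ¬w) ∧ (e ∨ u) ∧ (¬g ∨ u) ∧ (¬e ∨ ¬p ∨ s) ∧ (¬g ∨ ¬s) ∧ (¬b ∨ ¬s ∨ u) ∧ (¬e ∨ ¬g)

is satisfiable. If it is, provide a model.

Unsatisfiable — no assignment works.

Case w = True:
  (¬v ∨ ¬w) forces v = False.
  Clause (v ∨ ¬w) is falsified — contradiction.
Case w = False:
  (¬r ∨ w) forces r = False.
  Clause (r) is falsified — contradiction.
Both cases fail, so the formula is unsatisfiable.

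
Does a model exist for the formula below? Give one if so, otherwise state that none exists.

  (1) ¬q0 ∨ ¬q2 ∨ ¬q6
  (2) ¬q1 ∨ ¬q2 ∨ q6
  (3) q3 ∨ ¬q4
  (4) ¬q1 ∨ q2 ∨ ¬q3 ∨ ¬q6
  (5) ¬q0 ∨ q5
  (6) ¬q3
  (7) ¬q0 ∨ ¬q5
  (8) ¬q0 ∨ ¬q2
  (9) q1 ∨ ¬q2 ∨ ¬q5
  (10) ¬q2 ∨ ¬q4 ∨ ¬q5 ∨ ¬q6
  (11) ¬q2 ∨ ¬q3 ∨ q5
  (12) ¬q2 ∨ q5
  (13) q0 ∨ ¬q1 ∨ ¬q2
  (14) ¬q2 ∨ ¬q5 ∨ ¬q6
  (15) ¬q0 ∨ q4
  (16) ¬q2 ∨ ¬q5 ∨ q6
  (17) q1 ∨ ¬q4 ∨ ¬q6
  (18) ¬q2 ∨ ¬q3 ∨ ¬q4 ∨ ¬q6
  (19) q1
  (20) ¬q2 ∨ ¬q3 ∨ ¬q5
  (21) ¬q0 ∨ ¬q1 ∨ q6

q0: False, q1: True, q2: False, q3: False, q4: False, q5: False, q6: False

Unit clause (¬q3) forces q3 = False.
Unit clause (q1) forces q1 = True.
In (q3 ∨ ¬q4) only ¬q4 is left, so q4 = False.
In (¬q0 ∨ q4) only ¬q0 is left, so q0 = False.
In (q0 ∨ ¬q1 ∨ ¬q2) only ¬q2 is left, so q2 = False.
Set q5 = False.
Set q6 = False.
All clauses satisfied.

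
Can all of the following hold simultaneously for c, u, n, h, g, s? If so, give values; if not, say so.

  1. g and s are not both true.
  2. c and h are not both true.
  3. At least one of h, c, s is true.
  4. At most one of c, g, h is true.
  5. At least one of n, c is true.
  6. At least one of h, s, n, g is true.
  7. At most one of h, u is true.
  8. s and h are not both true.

c: True, u: True, n: True, h: False, g: False, s: False

  (1) g=F, s=F — not both ✓
  (2) c=T, h=F — not both ✓
  (3) {h, c, s}: 1 true — at least one ✓
  (4) {c, g, h}: 1 true — at most one ✓
  (5) {n, c}: 2 true — at least one ✓
  (6) {h, s, n, g}: 1 true — at least one ✓
  (7) {h, u}: 1 true — at most one ✓
  (8) s=F, h=F — not both ✓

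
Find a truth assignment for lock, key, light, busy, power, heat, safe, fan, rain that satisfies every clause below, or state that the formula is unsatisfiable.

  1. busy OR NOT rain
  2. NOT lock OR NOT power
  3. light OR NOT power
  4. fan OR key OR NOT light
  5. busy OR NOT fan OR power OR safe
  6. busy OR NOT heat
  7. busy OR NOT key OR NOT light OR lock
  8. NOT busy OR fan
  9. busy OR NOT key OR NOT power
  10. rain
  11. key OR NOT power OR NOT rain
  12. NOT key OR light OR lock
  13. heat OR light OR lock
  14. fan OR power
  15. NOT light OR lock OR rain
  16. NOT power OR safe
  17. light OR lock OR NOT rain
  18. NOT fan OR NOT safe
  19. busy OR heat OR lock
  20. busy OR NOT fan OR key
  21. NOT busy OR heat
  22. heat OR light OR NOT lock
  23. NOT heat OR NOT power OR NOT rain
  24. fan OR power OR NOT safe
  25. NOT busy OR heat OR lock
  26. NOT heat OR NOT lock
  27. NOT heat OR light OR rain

lock=F, key=T, light=T, busy=T, power=F, heat=T, safe=F, fan=T, rain=T

Unit clause (rain) forces rain = True.
In (busy OR NOT rain) only busy is left, so busy = True.
In (NOT busy OR fan) only fan is left, so fan = True.
In (NOT fan OR NOT safe) only NOT safe is left, so safe = False.
In (NOT busy OR heat) only heat is left, so heat = True.
In (NOT heat OR NOT power OR NOT rain) only NOT power is left, so power = False.
In (NOT heat OR NOT lock) only NOT lock is left, so lock = False.
In (light OR lock OR NOT rain) only light is left, so light = True.
Set key = True.
All clauses satisfied.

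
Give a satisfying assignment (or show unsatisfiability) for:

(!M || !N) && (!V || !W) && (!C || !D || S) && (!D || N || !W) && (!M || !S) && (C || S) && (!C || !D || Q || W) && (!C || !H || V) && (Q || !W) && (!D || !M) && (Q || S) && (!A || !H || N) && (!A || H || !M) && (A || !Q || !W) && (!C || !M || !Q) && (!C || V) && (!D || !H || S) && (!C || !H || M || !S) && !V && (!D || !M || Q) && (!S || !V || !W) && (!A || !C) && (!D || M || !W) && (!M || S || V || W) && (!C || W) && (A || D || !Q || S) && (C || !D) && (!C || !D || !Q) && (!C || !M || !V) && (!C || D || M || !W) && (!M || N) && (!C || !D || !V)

A = True, M = False, C = False, H = True, V = False, Q = True, N = True, S = True, W = True, D = False

Unit clause (!V) forces V = False.
In (!C || V) only !C is left, so C = False.
In (C || !D) only !D is left, so D = False.
In (C || S) only S is left, so S = True.
In (!M || !S) only !M is left, so M = False.
Set A = True.
Set H = True.
  then (!A || !H || N) forces N = True.
Set Q = True.
Set W = True.
All clauses satisfied.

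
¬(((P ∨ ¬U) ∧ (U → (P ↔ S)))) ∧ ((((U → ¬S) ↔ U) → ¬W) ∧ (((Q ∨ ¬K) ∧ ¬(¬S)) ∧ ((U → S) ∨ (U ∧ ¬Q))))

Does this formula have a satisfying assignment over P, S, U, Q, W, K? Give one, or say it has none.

P = False, S = True, U = True, Q = True, W = False, K = False

  ¬(((P ∨ ¬U) ∧ (U → (P ↔ S)))) = True
    (P ∨ ¬U) ∧ (U → (P ↔ S)) = False
      P ∨ ¬U = False
        ¬U = False
      U → (P ↔ S) = False
        P ↔ S = False
  (((U → ¬S) ↔ U) → ¬W) ∧ (((Q ∨ ¬K) ∧ ¬(¬S)) ∧ ((U → S) ∨ (U ∧ ¬Q))) = True
    ((U → ¬S) ↔ U) → ¬W = True
      (U → ¬S) ↔ U = False
        U → ¬S = False
          ¬S = False
      ¬W = True
    ((Q ∨ ¬K) ∧ ¬(¬S)) ∧ ((U → S) ∨ (U ∧ ¬Q)) = True
      (Q ∨ ¬K) ∧ ¬(¬S) = True
        Q ∨ ¬K = True
          ¬K = True
        ¬(¬S) = True
          ¬S = False
      (U → S) ∨ (U ∧ ¬Q) = True
        U → S = True
        U ∧ ¬Q = False
          ¬Q = False
Both conjuncts True, so the formula holds.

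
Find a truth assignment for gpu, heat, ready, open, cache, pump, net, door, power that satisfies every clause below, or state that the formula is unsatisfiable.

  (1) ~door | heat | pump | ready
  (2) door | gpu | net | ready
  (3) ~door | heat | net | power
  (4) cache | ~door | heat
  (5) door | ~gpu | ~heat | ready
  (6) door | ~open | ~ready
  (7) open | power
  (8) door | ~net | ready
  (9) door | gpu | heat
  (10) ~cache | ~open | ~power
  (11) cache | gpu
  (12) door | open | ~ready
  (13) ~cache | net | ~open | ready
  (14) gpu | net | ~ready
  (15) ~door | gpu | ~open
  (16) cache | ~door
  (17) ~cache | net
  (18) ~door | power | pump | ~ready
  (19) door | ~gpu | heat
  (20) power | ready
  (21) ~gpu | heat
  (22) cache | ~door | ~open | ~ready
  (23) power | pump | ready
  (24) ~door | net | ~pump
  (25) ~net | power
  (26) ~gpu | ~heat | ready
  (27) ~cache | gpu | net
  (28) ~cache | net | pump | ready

gpu=F; heat=T; ready=F; open=F; cache=T; pump=F; net=T; door=T; power=T

Set gpu = False.
  then (cache | gpu) forces cache = True.
  then (~cache | net) forces net = True.
  then (~net | power) forces power = True.
  then (~cache | ~open | ~power) forces open = False.
Set heat = True.
Set ready = False.
  then (door | ~net | ready) forces door = True.
Set pump = False.
All clauses satisfied.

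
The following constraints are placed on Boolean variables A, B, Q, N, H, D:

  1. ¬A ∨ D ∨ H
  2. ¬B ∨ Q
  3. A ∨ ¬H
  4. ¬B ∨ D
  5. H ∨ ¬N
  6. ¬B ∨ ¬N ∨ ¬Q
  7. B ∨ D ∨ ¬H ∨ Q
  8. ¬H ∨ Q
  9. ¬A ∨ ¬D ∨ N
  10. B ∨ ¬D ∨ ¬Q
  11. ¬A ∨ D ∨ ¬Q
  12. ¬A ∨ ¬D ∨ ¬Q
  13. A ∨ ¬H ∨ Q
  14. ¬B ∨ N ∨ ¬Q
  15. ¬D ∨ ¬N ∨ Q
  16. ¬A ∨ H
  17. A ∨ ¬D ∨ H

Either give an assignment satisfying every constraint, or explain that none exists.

A: False, B: False, Q: True, N: False, H: False, D: False

Try A = True:
  (¬A ∨ H) forces H = True.
  (¬H ∨ Q) forces Q = True.
  (¬A ∨ D ∨ ¬Q) forces D = True.
  clause (¬A ∨ ¬D ∨ ¬Q) is falsified — backtrack.
So A = False.
  then (A ∨ ¬H) forces H = False.
  then (H ∨ ¬N) forces N = False.
  then (A ∨ ¬D ∨ H) forces D = False.
  then (¬B ∨ D) forces B = False.
Set Q = True.
All clauses satisfied.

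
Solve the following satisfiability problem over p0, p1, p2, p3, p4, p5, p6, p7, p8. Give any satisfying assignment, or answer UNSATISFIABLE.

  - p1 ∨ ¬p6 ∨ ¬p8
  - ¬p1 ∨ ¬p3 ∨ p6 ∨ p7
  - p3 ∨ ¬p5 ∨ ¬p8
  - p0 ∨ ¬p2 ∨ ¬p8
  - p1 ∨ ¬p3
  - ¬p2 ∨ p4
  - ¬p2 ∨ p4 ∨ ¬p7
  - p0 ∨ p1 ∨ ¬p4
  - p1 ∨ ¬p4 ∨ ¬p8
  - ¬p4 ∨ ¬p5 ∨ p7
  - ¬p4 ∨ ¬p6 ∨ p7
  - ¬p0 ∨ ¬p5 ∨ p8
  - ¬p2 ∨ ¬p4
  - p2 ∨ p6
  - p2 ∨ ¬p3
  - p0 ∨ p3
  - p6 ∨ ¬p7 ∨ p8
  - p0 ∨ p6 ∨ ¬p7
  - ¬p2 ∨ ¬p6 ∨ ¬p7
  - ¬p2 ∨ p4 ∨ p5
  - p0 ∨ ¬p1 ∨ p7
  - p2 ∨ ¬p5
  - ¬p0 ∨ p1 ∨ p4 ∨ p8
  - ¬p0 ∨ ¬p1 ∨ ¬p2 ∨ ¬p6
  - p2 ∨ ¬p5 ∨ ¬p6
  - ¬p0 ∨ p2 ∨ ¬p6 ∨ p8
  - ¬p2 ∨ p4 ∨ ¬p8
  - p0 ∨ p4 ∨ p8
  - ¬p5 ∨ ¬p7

Set p0 = True.
Set p1 = True.
Try p2 = True:
  (¬p2 ∨ p4) forces p4 = True.
  clause (¬p2 ∨ ¬p4) is falsified — backtrack.
So p2 = False.
  then (p2 ∨ p6) forces p6 = True.
  then (p2 ∨ ¬p3) forces p3 = False.
  then (p2 ∨ ¬p5) forces p5 = False.
  then (¬p0 ∨ p2 ∨ ¬p6 ∨ p8) forces p8 = True.
Set p4 = False.
Set p7 = True.
All clauses satisfied.

p0: True, p1: True, p2: False, p3: False, p4: False, p5: False, p6: True, p7: True, p8: True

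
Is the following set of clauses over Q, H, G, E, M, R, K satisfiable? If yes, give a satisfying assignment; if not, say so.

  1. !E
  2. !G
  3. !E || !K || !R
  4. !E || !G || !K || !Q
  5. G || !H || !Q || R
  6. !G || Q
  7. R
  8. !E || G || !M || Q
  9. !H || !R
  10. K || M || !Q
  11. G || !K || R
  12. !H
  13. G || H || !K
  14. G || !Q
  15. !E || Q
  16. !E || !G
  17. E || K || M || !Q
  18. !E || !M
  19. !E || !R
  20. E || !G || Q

Q = False; H = False; G = False; E = False; M = True; R = True; K = False

Unit clause (!E) forces E = False.
Unit clause (!G) forces G = False.
Unit clause (R) forces R = True.
In (!H || !R) only !H is left, so H = False.
In (G || H || !K) only !K is left, so K = False.
In (G || !Q) only !Q is left, so Q = False.
Set M = True.
All clauses satisfied.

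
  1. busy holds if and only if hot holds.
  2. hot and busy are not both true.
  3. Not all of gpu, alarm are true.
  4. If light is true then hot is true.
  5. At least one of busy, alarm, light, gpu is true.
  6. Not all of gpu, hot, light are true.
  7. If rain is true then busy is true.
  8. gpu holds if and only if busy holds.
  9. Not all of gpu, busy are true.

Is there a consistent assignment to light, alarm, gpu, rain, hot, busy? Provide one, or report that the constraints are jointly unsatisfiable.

light=F; alarm=T; gpu=F; rain=F; hot=F; busy=F

  (1) busy=F, hot=F — same ✓
  (2) hot=F, busy=F — not both ✓
  (3) {gpu, alarm}: 1/2 true — not all ✓
  (4) light=F ⇒ hot: vacuous ✓
  (5) {busy, alarm, light, gpu}: 1 true — at least one ✓
  (6) {gpu, hot, light}: 0/3 true — not all ✓
  (7) rain=F ⇒ busy: vacuous ✓
  (8) gpu=F, busy=F — same ✓
  (9) {gpu, busy}: 0/2 true — not all ✓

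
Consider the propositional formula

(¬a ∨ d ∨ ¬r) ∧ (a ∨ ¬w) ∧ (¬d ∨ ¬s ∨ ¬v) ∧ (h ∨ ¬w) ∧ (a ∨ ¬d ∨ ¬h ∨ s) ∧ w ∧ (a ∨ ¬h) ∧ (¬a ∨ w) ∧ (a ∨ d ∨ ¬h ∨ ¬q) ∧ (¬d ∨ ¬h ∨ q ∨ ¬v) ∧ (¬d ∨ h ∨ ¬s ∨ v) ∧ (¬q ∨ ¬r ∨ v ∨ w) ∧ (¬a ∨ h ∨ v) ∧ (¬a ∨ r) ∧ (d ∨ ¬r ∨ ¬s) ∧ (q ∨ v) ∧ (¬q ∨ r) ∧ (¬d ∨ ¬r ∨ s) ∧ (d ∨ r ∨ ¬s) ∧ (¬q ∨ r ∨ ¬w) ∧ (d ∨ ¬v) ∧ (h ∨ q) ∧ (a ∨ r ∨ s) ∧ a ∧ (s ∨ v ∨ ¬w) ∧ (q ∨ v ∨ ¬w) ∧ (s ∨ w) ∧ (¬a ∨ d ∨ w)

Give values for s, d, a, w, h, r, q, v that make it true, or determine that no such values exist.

s = True; d = True; a = True; w = True; h = True; r = True; q = True; v = False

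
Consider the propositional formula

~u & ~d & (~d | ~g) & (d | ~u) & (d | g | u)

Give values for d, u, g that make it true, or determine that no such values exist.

Unit clause (~u) forces u = False.
Unit clause (~d) forces d = False.
In (d | g | u) only g is left, so g = True.
Check each clause:
  (~u): ~u holds.
  (~d): ~d holds.
  (~d | ~g): ~d holds.
  (d | ~u): ~u holds.
  (d | g | u): g holds.
All clauses satisfied.

d=F; u=F; g=T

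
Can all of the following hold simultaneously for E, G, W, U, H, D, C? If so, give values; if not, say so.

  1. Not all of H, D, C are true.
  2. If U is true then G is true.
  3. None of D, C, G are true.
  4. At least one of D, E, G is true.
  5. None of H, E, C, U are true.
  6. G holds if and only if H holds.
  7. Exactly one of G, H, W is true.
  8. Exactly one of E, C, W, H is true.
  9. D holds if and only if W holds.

Case E = True:
  Constraint (5) is violated (E=T) — contradiction.
Case E = False:
  (3) forces D = False.
  (3) forces C = False.
  (3) forces G = False.
  Constraint (4) is violated (D=F, E=F, G=F) — contradiction.
Both cases fail — unsatisfiable.

Unsatisfiable — no assignment works.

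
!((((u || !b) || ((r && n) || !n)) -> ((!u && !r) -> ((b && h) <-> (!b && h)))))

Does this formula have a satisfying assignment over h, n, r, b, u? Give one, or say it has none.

h=T, n=T, r=F, b=F, u=F

  !((((u || !b) || ((r && n) || !n)) -> ((!u && !r) -> ((b && h) <-> (!b && h))))) = True
    ((u || !b) || ((r && n) || !n)) -> ((!u && !r) -> ((b && h) <-> (!b && h))) = False
      (u || !b) || ((r && n) || !n) = True
        u || !b = True
          !b = True
        (r && n) || !n = False
          r && n = False
          !n = False
      (!u && !r) -> ((b && h) <-> (!b && h)) = False
        !u && !r = True
          !u = True
          !r = True
        (b && h) <-> (!b && h) = False
          b && h = False
          !b && h = True
            !b = True
The formula evaluates to True.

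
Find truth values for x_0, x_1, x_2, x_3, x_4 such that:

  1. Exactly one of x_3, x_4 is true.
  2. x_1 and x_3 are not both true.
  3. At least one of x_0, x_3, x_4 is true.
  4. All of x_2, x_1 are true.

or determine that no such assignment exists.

x_0: False, x_1: True, x_2: True, x_3: False, x_4: True

  (1) {x_3, x_4}: 1 true — exactly one ✓
  (2) x_1=T, x_3=F — not both ✓
  (3) {x_0, x_3, x_4}: 1 true — at least one ✓
  (4) {x_2, x_1}: all 2 true ✓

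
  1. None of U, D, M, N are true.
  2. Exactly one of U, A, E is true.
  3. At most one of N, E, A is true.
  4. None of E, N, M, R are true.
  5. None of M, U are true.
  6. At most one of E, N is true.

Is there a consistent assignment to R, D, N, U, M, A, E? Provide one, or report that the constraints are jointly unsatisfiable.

R: False, D: False, N: False, U: False, M: False, A: True, E: False

  (1) {U, D, M, N}: 0 true — none ✓
  (2) {U, A, E}: 1 true — exactly one ✓
  (3) {N, E, A}: 1 true — at most one ✓
  (4) {E, N, M, R}: 0 true — none ✓
  (5) {M, U}: 0 true — none ✓
  (6) {E, N}: 0 true — at most one ✓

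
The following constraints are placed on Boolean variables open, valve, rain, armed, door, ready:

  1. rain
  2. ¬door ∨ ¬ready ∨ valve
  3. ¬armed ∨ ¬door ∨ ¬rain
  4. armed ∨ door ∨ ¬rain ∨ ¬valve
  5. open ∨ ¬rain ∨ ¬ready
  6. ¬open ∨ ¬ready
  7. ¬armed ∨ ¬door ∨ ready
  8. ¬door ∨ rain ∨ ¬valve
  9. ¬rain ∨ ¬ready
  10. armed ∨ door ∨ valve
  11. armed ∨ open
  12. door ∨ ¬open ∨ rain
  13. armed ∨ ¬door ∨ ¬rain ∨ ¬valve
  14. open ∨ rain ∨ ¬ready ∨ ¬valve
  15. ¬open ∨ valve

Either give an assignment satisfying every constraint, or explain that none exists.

open = True; valve = True; rain = True; armed = True; door = False; ready = False

Unit clause (rain) forces rain = True.
In (¬rain ∨ ¬ready) only ¬ready is left, so ready = False.
Set open = True.
  then (¬open ∨ valve) forces valve = True.
Try armed = False:
  (armed ∨ door ∨ ¬rain ∨ ¬valve) forces door = True.
  clause (armed ∨ ¬door ∨ ¬rain ∨ ¬valve) is falsified — backtrack.
So armed = True.
  then (¬armed ∨ ¬door ∨ ¬rain) forces door = False.
All clauses satisfied.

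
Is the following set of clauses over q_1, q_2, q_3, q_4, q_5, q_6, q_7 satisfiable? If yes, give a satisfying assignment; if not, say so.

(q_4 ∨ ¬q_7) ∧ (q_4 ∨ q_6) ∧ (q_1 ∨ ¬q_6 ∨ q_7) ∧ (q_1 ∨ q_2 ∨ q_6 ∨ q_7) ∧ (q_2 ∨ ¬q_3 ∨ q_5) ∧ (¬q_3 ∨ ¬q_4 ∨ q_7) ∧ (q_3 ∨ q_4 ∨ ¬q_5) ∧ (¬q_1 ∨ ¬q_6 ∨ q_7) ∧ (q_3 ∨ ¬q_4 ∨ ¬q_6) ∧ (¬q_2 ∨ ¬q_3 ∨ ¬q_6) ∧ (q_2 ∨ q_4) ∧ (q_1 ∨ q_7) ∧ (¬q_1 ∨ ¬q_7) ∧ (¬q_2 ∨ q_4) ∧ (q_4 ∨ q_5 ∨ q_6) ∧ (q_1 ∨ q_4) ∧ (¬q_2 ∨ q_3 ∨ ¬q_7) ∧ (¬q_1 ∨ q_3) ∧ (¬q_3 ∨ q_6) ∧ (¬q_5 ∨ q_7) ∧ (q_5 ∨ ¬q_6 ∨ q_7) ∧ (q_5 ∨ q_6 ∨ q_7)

Try q_1 = True:
  (¬q_1 ∨ ¬q_7) forces q_7 = False.
  (¬q_1 ∨ ¬q_6 ∨ q_7) forces q_6 = False.
  (q_4 ∨ q_6) forces q_4 = True.
  (¬q_3 ∨ ¬q_4 ∨ q_7) forces q_3 = False.
  clause (¬q_1 ∨ q_3) is falsified — backtrack.
So q_1 = False.
  then (q_1 ∨ q_7) forces q_7 = True.
  then (q_1 ∨ q_4) forces q_4 = True.
Set q_2 = False.
Set q_3 = False.
  then (q_3 ∨ ¬q_4 ∨ ¬q_6) forces q_6 = False.
Set q_5 = False.
All clauses satisfied.

q_1=F; q_2=F; q_3=F; q_4=T; q_5=F; q_6=F; q_7=T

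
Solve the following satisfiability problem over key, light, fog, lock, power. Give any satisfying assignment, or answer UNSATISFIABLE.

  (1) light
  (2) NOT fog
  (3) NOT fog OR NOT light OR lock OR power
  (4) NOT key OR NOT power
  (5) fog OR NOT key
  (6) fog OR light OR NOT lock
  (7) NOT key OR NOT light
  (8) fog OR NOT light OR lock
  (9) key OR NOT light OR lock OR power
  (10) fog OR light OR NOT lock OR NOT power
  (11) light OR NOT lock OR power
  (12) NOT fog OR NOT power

key = False, light = True, fog = False, lock = True, power = True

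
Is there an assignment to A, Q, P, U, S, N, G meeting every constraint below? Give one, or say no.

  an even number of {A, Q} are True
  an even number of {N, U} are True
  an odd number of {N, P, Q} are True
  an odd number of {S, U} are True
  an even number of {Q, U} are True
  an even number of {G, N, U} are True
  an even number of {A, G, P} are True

A: True; Q: True; P: True; U: True; S: False; N: True; G: False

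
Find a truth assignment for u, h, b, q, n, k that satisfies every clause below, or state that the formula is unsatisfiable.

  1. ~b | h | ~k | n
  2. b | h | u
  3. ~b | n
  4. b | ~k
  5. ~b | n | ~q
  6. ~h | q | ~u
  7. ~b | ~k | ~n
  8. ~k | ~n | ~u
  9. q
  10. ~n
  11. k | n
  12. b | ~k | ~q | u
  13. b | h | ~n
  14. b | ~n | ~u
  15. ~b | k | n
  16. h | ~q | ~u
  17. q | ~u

Case n = True:
  Clause (~n) is falsified — contradiction.
Case n = False:
  (~b | n) forces b = False.
  (b | ~k) forces k = False.
  Clause (k | n) is falsified — contradiction.
Both cases fail, so the formula is unsatisfiable.

No satisfying assignment exists.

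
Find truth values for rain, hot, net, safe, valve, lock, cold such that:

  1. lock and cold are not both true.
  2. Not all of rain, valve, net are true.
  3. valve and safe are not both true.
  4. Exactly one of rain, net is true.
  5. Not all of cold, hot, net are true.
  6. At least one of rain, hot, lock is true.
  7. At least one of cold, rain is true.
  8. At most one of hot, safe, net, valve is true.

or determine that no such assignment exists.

rain: True, hot: False, net: False, safe: False, valve: True, lock: False, cold: True

  (1) lock=F, cold=T — not both ✓
  (2) {rain, valve, net}: 2/3 true — not all ✓
  (3) valve=T, safe=F — not both ✓
  (4) {rain, net}: 1 true — exactly one ✓
  (5) {cold, hot, net}: 1/3 true — not all ✓
  (6) {rain, hot, lock}: 1 true — at least one ✓
  (7) {cold, rain}: 2 true — at least one ✓
  (8) {hot, safe, net, valve}: 1 true — at most one ✓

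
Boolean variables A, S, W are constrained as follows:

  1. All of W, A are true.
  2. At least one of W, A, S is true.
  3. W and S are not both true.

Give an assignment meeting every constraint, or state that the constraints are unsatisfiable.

A = True, S = False, W = True

  (1) {W, A}: all 2 true ✓
  (2) {W, A, S}: 2 true — at least one ✓
  (3) W=T, S=F — not both ✓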